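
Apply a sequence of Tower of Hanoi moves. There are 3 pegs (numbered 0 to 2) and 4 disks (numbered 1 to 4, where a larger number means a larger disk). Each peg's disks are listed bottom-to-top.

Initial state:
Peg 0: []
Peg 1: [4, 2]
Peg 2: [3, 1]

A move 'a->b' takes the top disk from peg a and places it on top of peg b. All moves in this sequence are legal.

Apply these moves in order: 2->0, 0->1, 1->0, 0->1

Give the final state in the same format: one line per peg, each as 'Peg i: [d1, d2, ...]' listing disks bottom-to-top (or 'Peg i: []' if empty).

Answer: Peg 0: []
Peg 1: [4, 2, 1]
Peg 2: [3]

Derivation:
After move 1 (2->0):
Peg 0: [1]
Peg 1: [4, 2]
Peg 2: [3]

After move 2 (0->1):
Peg 0: []
Peg 1: [4, 2, 1]
Peg 2: [3]

After move 3 (1->0):
Peg 0: [1]
Peg 1: [4, 2]
Peg 2: [3]

After move 4 (0->1):
Peg 0: []
Peg 1: [4, 2, 1]
Peg 2: [3]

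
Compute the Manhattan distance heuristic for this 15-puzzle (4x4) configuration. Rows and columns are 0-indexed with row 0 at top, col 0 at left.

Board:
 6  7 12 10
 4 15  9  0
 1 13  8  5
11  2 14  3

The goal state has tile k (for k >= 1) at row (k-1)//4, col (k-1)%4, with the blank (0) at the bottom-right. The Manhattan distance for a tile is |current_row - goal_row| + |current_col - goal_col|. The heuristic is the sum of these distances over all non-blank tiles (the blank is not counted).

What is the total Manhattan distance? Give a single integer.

Answer: 42

Derivation:
Tile 6: at (0,0), goal (1,1), distance |0-1|+|0-1| = 2
Tile 7: at (0,1), goal (1,2), distance |0-1|+|1-2| = 2
Tile 12: at (0,2), goal (2,3), distance |0-2|+|2-3| = 3
Tile 10: at (0,3), goal (2,1), distance |0-2|+|3-1| = 4
Tile 4: at (1,0), goal (0,3), distance |1-0|+|0-3| = 4
Tile 15: at (1,1), goal (3,2), distance |1-3|+|1-2| = 3
Tile 9: at (1,2), goal (2,0), distance |1-2|+|2-0| = 3
Tile 1: at (2,0), goal (0,0), distance |2-0|+|0-0| = 2
Tile 13: at (2,1), goal (3,0), distance |2-3|+|1-0| = 2
Tile 8: at (2,2), goal (1,3), distance |2-1|+|2-3| = 2
Tile 5: at (2,3), goal (1,0), distance |2-1|+|3-0| = 4
Tile 11: at (3,0), goal (2,2), distance |3-2|+|0-2| = 3
Tile 2: at (3,1), goal (0,1), distance |3-0|+|1-1| = 3
Tile 14: at (3,2), goal (3,1), distance |3-3|+|2-1| = 1
Tile 3: at (3,3), goal (0,2), distance |3-0|+|3-2| = 4
Sum: 2 + 2 + 3 + 4 + 4 + 3 + 3 + 2 + 2 + 2 + 4 + 3 + 3 + 1 + 4 = 42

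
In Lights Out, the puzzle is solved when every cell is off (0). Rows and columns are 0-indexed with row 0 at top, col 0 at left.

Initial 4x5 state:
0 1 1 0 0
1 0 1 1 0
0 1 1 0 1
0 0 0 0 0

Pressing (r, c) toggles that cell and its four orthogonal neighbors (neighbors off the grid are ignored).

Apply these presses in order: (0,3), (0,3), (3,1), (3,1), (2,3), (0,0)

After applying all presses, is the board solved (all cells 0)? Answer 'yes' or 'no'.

After press 1 at (0,3):
0 1 0 1 1
1 0 1 0 0
0 1 1 0 1
0 0 0 0 0

After press 2 at (0,3):
0 1 1 0 0
1 0 1 1 0
0 1 1 0 1
0 0 0 0 0

After press 3 at (3,1):
0 1 1 0 0
1 0 1 1 0
0 0 1 0 1
1 1 1 0 0

After press 4 at (3,1):
0 1 1 0 0
1 0 1 1 0
0 1 1 0 1
0 0 0 0 0

After press 5 at (2,3):
0 1 1 0 0
1 0 1 0 0
0 1 0 1 0
0 0 0 1 0

After press 6 at (0,0):
1 0 1 0 0
0 0 1 0 0
0 1 0 1 0
0 0 0 1 0

Lights still on: 6

Answer: no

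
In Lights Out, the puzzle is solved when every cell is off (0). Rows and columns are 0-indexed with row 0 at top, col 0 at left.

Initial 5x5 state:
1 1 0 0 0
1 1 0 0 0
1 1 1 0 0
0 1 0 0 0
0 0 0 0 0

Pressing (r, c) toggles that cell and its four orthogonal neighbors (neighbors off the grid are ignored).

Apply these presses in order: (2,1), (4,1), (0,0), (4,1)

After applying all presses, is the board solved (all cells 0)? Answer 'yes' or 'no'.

After press 1 at (2,1):
1 1 0 0 0
1 0 0 0 0
0 0 0 0 0
0 0 0 0 0
0 0 0 0 0

After press 2 at (4,1):
1 1 0 0 0
1 0 0 0 0
0 0 0 0 0
0 1 0 0 0
1 1 1 0 0

After press 3 at (0,0):
0 0 0 0 0
0 0 0 0 0
0 0 0 0 0
0 1 0 0 0
1 1 1 0 0

After press 4 at (4,1):
0 0 0 0 0
0 0 0 0 0
0 0 0 0 0
0 0 0 0 0
0 0 0 0 0

Lights still on: 0

Answer: yes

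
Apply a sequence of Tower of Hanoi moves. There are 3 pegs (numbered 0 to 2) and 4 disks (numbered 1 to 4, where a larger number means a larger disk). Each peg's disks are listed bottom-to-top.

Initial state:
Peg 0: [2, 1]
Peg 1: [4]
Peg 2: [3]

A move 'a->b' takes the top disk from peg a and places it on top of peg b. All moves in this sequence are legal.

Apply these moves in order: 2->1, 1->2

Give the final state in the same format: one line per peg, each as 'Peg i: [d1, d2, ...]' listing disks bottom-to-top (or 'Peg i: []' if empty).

After move 1 (2->1):
Peg 0: [2, 1]
Peg 1: [4, 3]
Peg 2: []

After move 2 (1->2):
Peg 0: [2, 1]
Peg 1: [4]
Peg 2: [3]

Answer: Peg 0: [2, 1]
Peg 1: [4]
Peg 2: [3]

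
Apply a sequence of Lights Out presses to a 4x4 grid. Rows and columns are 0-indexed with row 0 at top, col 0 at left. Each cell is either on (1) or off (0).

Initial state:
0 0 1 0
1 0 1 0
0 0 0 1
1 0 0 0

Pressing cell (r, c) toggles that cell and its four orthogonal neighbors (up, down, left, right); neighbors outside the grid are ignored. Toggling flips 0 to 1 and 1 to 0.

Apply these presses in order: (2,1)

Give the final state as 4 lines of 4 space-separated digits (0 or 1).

After press 1 at (2,1):
0 0 1 0
1 1 1 0
1 1 1 1
1 1 0 0

Answer: 0 0 1 0
1 1 1 0
1 1 1 1
1 1 0 0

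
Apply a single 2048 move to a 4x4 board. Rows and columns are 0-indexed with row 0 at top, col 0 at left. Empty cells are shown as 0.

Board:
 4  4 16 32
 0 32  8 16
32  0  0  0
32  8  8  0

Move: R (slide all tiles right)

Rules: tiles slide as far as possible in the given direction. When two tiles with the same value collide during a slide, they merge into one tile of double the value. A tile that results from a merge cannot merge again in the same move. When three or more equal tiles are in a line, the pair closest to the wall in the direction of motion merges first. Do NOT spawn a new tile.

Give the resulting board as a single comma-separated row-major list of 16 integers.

Slide right:
row 0: [4, 4, 16, 32] -> [0, 8, 16, 32]
row 1: [0, 32, 8, 16] -> [0, 32, 8, 16]
row 2: [32, 0, 0, 0] -> [0, 0, 0, 32]
row 3: [32, 8, 8, 0] -> [0, 0, 32, 16]

Answer: 0, 8, 16, 32, 0, 32, 8, 16, 0, 0, 0, 32, 0, 0, 32, 16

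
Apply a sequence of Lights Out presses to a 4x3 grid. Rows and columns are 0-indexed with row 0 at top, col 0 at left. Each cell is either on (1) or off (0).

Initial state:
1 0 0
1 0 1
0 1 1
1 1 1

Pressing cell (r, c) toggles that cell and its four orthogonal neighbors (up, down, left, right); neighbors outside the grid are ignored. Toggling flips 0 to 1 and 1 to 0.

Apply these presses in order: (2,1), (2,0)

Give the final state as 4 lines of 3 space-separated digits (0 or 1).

Answer: 1 0 0
0 1 1
0 1 0
0 0 1

Derivation:
After press 1 at (2,1):
1 0 0
1 1 1
1 0 0
1 0 1

After press 2 at (2,0):
1 0 0
0 1 1
0 1 0
0 0 1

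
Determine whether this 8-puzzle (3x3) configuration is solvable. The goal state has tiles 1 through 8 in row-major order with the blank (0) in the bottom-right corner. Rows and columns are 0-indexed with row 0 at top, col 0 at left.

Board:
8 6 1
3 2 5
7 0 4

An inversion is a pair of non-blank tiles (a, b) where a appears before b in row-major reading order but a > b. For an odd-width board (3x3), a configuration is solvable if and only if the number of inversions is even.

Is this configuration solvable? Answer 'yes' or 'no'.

Inversions (pairs i<j in row-major order where tile[i] > tile[j] > 0): 15
15 is odd, so the puzzle is not solvable.

Answer: no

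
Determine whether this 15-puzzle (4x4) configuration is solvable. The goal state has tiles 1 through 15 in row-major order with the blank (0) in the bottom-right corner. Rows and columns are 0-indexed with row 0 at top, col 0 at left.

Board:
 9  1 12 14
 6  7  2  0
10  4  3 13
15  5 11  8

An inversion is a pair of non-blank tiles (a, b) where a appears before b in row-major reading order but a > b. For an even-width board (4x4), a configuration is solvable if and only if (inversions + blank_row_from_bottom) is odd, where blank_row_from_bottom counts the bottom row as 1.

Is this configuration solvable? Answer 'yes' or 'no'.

Answer: no

Derivation:
Inversions: 47
Blank is in row 1 (0-indexed from top), which is row 3 counting from the bottom (bottom = 1).
47 + 3 = 50, which is even, so the puzzle is not solvable.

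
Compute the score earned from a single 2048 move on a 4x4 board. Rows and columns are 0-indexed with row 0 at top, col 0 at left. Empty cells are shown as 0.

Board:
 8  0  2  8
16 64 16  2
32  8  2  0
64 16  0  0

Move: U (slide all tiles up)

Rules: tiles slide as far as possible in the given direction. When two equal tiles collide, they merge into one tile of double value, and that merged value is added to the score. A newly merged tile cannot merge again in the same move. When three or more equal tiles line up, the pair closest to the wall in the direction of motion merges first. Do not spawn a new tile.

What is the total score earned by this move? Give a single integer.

Answer: 0

Derivation:
Slide up:
col 0: [8, 16, 32, 64] -> [8, 16, 32, 64]  score +0 (running 0)
col 1: [0, 64, 8, 16] -> [64, 8, 16, 0]  score +0 (running 0)
col 2: [2, 16, 2, 0] -> [2, 16, 2, 0]  score +0 (running 0)
col 3: [8, 2, 0, 0] -> [8, 2, 0, 0]  score +0 (running 0)
Board after move:
 8 64  2  8
16  8 16  2
32 16  2  0
64  0  0  0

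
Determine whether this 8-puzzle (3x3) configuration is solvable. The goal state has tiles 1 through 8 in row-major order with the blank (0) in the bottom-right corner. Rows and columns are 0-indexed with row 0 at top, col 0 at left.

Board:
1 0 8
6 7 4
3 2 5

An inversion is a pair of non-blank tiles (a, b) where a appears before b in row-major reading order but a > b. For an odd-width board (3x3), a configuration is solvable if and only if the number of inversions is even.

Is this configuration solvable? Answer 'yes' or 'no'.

Inversions (pairs i<j in row-major order where tile[i] > tile[j] > 0): 17
17 is odd, so the puzzle is not solvable.

Answer: no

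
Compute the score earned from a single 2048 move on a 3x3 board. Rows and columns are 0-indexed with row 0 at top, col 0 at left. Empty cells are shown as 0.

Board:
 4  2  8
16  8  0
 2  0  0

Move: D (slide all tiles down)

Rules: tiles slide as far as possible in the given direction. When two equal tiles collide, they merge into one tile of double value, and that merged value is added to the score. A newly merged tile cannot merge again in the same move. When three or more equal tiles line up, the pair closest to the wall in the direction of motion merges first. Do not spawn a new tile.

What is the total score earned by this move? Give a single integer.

Slide down:
col 0: [4, 16, 2] -> [4, 16, 2]  score +0 (running 0)
col 1: [2, 8, 0] -> [0, 2, 8]  score +0 (running 0)
col 2: [8, 0, 0] -> [0, 0, 8]  score +0 (running 0)
Board after move:
 4  0  0
16  2  0
 2  8  8

Answer: 0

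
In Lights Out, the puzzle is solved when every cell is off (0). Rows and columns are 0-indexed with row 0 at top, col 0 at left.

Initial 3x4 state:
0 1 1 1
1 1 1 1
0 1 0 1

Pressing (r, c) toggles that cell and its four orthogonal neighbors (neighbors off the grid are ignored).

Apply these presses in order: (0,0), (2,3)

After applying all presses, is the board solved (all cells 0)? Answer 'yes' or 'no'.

After press 1 at (0,0):
1 0 1 1
0 1 1 1
0 1 0 1

After press 2 at (2,3):
1 0 1 1
0 1 1 0
0 1 1 0

Lights still on: 7

Answer: no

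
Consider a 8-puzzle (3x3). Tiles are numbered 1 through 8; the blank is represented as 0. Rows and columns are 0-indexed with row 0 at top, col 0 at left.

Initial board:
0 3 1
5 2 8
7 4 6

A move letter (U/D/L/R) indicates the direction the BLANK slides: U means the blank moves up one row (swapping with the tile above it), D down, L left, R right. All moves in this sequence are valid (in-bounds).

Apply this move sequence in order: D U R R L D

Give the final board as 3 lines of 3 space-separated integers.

Answer: 3 2 1
5 0 8
7 4 6

Derivation:
After move 1 (D):
5 3 1
0 2 8
7 4 6

After move 2 (U):
0 3 1
5 2 8
7 4 6

After move 3 (R):
3 0 1
5 2 8
7 4 6

After move 4 (R):
3 1 0
5 2 8
7 4 6

After move 5 (L):
3 0 1
5 2 8
7 4 6

After move 6 (D):
3 2 1
5 0 8
7 4 6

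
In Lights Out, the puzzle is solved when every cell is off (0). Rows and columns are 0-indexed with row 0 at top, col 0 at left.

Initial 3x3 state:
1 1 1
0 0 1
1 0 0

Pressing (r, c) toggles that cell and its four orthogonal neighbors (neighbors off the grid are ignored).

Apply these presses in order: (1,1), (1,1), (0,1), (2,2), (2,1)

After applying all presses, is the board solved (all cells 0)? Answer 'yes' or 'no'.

Answer: yes

Derivation:
After press 1 at (1,1):
1 0 1
1 1 0
1 1 0

After press 2 at (1,1):
1 1 1
0 0 1
1 0 0

After press 3 at (0,1):
0 0 0
0 1 1
1 0 0

After press 4 at (2,2):
0 0 0
0 1 0
1 1 1

After press 5 at (2,1):
0 0 0
0 0 0
0 0 0

Lights still on: 0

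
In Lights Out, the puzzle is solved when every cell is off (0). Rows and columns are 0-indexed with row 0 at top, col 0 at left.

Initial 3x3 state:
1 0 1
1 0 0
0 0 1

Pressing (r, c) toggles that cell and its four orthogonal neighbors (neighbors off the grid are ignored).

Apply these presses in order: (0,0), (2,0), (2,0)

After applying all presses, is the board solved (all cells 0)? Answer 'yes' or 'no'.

After press 1 at (0,0):
0 1 1
0 0 0
0 0 1

After press 2 at (2,0):
0 1 1
1 0 0
1 1 1

After press 3 at (2,0):
0 1 1
0 0 0
0 0 1

Lights still on: 3

Answer: no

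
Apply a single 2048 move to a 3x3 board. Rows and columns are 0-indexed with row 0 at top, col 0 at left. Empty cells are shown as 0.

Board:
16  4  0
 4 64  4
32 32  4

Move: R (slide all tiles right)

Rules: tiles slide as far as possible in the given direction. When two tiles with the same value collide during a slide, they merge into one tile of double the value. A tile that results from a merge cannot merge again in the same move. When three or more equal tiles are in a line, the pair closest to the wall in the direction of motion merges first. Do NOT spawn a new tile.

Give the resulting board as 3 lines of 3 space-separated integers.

Answer:  0 16  4
 4 64  4
 0 64  4

Derivation:
Slide right:
row 0: [16, 4, 0] -> [0, 16, 4]
row 1: [4, 64, 4] -> [4, 64, 4]
row 2: [32, 32, 4] -> [0, 64, 4]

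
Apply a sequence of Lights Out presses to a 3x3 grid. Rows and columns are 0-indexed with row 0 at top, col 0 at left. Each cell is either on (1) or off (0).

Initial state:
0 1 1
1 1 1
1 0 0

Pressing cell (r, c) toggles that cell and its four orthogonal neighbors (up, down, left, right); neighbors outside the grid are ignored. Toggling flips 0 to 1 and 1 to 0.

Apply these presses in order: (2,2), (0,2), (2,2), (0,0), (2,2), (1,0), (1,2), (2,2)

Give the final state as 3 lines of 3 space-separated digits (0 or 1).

Answer: 0 1 1
1 1 1
0 0 1

Derivation:
After press 1 at (2,2):
0 1 1
1 1 0
1 1 1

After press 2 at (0,2):
0 0 0
1 1 1
1 1 1

After press 3 at (2,2):
0 0 0
1 1 0
1 0 0

After press 4 at (0,0):
1 1 0
0 1 0
1 0 0

After press 5 at (2,2):
1 1 0
0 1 1
1 1 1

After press 6 at (1,0):
0 1 0
1 0 1
0 1 1

After press 7 at (1,2):
0 1 1
1 1 0
0 1 0

After press 8 at (2,2):
0 1 1
1 1 1
0 0 1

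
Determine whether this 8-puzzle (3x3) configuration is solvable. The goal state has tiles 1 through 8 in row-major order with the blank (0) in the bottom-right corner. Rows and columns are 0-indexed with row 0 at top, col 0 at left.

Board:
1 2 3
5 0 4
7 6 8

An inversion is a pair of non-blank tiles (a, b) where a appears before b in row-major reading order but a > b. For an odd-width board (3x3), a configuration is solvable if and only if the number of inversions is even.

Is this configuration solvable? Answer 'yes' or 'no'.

Inversions (pairs i<j in row-major order where tile[i] > tile[j] > 0): 2
2 is even, so the puzzle is solvable.

Answer: yes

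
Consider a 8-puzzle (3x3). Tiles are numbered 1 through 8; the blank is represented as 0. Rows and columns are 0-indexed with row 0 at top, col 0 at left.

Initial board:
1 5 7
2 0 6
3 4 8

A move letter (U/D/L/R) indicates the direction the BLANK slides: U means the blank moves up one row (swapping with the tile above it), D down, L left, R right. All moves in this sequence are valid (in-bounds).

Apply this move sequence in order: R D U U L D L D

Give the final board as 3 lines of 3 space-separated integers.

Answer: 1 6 5
3 2 7
0 4 8

Derivation:
After move 1 (R):
1 5 7
2 6 0
3 4 8

After move 2 (D):
1 5 7
2 6 8
3 4 0

After move 3 (U):
1 5 7
2 6 0
3 4 8

After move 4 (U):
1 5 0
2 6 7
3 4 8

After move 5 (L):
1 0 5
2 6 7
3 4 8

After move 6 (D):
1 6 5
2 0 7
3 4 8

After move 7 (L):
1 6 5
0 2 7
3 4 8

After move 8 (D):
1 6 5
3 2 7
0 4 8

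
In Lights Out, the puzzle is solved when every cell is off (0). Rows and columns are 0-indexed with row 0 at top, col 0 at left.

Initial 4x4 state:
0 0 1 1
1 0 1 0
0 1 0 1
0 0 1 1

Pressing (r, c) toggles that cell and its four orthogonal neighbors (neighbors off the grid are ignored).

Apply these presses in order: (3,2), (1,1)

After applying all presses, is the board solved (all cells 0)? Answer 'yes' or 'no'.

Answer: no

Derivation:
After press 1 at (3,2):
0 0 1 1
1 0 1 0
0 1 1 1
0 1 0 0

After press 2 at (1,1):
0 1 1 1
0 1 0 0
0 0 1 1
0 1 0 0

Lights still on: 7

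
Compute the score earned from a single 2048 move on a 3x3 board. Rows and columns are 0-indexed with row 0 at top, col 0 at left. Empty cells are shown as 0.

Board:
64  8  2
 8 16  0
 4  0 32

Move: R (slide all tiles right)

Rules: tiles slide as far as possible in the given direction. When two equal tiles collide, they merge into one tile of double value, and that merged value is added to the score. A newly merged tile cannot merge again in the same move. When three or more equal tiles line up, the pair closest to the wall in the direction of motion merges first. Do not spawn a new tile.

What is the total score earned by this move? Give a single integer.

Answer: 0

Derivation:
Slide right:
row 0: [64, 8, 2] -> [64, 8, 2]  score +0 (running 0)
row 1: [8, 16, 0] -> [0, 8, 16]  score +0 (running 0)
row 2: [4, 0, 32] -> [0, 4, 32]  score +0 (running 0)
Board after move:
64  8  2
 0  8 16
 0  4 32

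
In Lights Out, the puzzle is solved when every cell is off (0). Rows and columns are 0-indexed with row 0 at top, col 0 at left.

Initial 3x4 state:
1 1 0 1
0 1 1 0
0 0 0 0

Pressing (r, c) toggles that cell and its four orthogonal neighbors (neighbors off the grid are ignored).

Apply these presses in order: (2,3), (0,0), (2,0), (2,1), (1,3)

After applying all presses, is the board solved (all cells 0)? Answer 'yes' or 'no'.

After press 1 at (2,3):
1 1 0 1
0 1 1 1
0 0 1 1

After press 2 at (0,0):
0 0 0 1
1 1 1 1
0 0 1 1

After press 3 at (2,0):
0 0 0 1
0 1 1 1
1 1 1 1

After press 4 at (2,1):
0 0 0 1
0 0 1 1
0 0 0 1

After press 5 at (1,3):
0 0 0 0
0 0 0 0
0 0 0 0

Lights still on: 0

Answer: yes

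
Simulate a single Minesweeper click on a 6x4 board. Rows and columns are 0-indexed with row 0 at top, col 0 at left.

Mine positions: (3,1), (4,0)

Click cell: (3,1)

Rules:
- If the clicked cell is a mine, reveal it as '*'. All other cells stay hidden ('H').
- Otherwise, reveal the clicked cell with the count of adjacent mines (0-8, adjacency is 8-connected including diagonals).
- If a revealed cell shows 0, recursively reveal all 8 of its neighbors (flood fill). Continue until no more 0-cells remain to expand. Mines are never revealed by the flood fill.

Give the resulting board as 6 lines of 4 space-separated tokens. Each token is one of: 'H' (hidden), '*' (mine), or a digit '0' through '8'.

H H H H
H H H H
H H H H
H * H H
H H H H
H H H H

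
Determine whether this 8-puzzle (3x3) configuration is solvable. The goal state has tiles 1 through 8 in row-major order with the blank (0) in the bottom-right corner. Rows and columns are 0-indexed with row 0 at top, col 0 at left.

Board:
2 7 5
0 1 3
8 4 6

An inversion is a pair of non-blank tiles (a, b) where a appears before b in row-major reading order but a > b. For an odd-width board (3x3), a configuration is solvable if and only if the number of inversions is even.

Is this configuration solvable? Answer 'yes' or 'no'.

Inversions (pairs i<j in row-major order where tile[i] > tile[j] > 0): 11
11 is odd, so the puzzle is not solvable.

Answer: no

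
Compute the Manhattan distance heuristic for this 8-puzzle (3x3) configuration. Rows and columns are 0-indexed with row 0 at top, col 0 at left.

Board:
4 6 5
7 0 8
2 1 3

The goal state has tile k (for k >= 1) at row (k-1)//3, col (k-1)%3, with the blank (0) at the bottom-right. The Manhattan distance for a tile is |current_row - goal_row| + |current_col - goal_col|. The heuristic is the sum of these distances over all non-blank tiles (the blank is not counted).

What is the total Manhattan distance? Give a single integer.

Answer: 16

Derivation:
Tile 4: at (0,0), goal (1,0), distance |0-1|+|0-0| = 1
Tile 6: at (0,1), goal (1,2), distance |0-1|+|1-2| = 2
Tile 5: at (0,2), goal (1,1), distance |0-1|+|2-1| = 2
Tile 7: at (1,0), goal (2,0), distance |1-2|+|0-0| = 1
Tile 8: at (1,2), goal (2,1), distance |1-2|+|2-1| = 2
Tile 2: at (2,0), goal (0,1), distance |2-0|+|0-1| = 3
Tile 1: at (2,1), goal (0,0), distance |2-0|+|1-0| = 3
Tile 3: at (2,2), goal (0,2), distance |2-0|+|2-2| = 2
Sum: 1 + 2 + 2 + 1 + 2 + 3 + 3 + 2 = 16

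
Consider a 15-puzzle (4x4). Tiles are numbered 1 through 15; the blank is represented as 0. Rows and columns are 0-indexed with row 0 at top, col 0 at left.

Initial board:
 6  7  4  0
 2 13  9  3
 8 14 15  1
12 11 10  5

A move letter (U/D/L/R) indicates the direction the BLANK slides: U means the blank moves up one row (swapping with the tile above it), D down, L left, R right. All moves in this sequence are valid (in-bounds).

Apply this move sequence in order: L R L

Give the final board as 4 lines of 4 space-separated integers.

After move 1 (L):
 6  7  0  4
 2 13  9  3
 8 14 15  1
12 11 10  5

After move 2 (R):
 6  7  4  0
 2 13  9  3
 8 14 15  1
12 11 10  5

After move 3 (L):
 6  7  0  4
 2 13  9  3
 8 14 15  1
12 11 10  5

Answer:  6  7  0  4
 2 13  9  3
 8 14 15  1
12 11 10  5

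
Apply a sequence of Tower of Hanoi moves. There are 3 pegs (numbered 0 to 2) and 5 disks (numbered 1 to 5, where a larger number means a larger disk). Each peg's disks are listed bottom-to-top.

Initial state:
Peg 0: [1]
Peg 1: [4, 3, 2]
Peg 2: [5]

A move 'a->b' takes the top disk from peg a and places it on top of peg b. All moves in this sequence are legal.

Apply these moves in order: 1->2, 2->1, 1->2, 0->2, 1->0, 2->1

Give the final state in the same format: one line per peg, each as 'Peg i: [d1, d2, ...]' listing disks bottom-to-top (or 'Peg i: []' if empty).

Answer: Peg 0: [3]
Peg 1: [4, 1]
Peg 2: [5, 2]

Derivation:
After move 1 (1->2):
Peg 0: [1]
Peg 1: [4, 3]
Peg 2: [5, 2]

After move 2 (2->1):
Peg 0: [1]
Peg 1: [4, 3, 2]
Peg 2: [5]

After move 3 (1->2):
Peg 0: [1]
Peg 1: [4, 3]
Peg 2: [5, 2]

After move 4 (0->2):
Peg 0: []
Peg 1: [4, 3]
Peg 2: [5, 2, 1]

After move 5 (1->0):
Peg 0: [3]
Peg 1: [4]
Peg 2: [5, 2, 1]

After move 6 (2->1):
Peg 0: [3]
Peg 1: [4, 1]
Peg 2: [5, 2]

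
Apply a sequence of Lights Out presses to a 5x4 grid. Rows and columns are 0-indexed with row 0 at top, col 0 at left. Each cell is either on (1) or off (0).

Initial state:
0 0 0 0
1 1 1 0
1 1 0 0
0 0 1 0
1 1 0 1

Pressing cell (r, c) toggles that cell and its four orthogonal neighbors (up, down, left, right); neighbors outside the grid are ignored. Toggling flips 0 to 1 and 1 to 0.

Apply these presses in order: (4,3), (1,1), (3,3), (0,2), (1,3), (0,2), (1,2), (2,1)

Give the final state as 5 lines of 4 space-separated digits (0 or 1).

Answer: 0 1 1 1
0 0 0 0
0 1 0 0
0 1 0 0
1 1 1 1

Derivation:
After press 1 at (4,3):
0 0 0 0
1 1 1 0
1 1 0 0
0 0 1 1
1 1 1 0

After press 2 at (1,1):
0 1 0 0
0 0 0 0
1 0 0 0
0 0 1 1
1 1 1 0

After press 3 at (3,3):
0 1 0 0
0 0 0 0
1 0 0 1
0 0 0 0
1 1 1 1

After press 4 at (0,2):
0 0 1 1
0 0 1 0
1 0 0 1
0 0 0 0
1 1 1 1

After press 5 at (1,3):
0 0 1 0
0 0 0 1
1 0 0 0
0 0 0 0
1 1 1 1

After press 6 at (0,2):
0 1 0 1
0 0 1 1
1 0 0 0
0 0 0 0
1 1 1 1

After press 7 at (1,2):
0 1 1 1
0 1 0 0
1 0 1 0
0 0 0 0
1 1 1 1

After press 8 at (2,1):
0 1 1 1
0 0 0 0
0 1 0 0
0 1 0 0
1 1 1 1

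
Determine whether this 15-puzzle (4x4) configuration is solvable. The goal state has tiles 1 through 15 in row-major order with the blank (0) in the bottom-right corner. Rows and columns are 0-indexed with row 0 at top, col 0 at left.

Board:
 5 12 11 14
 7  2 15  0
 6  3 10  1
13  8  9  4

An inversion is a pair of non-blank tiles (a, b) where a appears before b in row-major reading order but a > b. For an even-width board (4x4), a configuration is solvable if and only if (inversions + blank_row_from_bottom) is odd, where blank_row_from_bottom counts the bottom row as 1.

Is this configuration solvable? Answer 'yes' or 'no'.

Inversions: 60
Blank is in row 1 (0-indexed from top), which is row 3 counting from the bottom (bottom = 1).
60 + 3 = 63, which is odd, so the puzzle is solvable.

Answer: yes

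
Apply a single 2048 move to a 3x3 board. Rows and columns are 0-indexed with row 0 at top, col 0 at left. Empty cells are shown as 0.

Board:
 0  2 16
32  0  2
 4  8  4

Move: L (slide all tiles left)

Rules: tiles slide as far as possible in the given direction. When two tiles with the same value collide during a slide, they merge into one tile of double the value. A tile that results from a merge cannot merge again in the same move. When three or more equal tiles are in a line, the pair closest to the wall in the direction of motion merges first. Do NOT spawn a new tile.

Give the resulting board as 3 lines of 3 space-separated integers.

Slide left:
row 0: [0, 2, 16] -> [2, 16, 0]
row 1: [32, 0, 2] -> [32, 2, 0]
row 2: [4, 8, 4] -> [4, 8, 4]

Answer:  2 16  0
32  2  0
 4  8  4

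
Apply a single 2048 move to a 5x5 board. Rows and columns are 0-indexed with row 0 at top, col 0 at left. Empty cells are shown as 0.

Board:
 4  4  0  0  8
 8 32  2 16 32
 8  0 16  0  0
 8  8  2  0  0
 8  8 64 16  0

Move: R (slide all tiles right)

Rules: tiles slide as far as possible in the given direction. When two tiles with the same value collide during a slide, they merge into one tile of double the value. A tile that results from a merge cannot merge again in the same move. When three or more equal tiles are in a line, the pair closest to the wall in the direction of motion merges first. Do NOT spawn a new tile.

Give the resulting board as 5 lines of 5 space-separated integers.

Answer:  0  0  0  8  8
 8 32  2 16 32
 0  0  0  8 16
 0  0  0 16  2
 0  0 16 64 16

Derivation:
Slide right:
row 0: [4, 4, 0, 0, 8] -> [0, 0, 0, 8, 8]
row 1: [8, 32, 2, 16, 32] -> [8, 32, 2, 16, 32]
row 2: [8, 0, 16, 0, 0] -> [0, 0, 0, 8, 16]
row 3: [8, 8, 2, 0, 0] -> [0, 0, 0, 16, 2]
row 4: [8, 8, 64, 16, 0] -> [0, 0, 16, 64, 16]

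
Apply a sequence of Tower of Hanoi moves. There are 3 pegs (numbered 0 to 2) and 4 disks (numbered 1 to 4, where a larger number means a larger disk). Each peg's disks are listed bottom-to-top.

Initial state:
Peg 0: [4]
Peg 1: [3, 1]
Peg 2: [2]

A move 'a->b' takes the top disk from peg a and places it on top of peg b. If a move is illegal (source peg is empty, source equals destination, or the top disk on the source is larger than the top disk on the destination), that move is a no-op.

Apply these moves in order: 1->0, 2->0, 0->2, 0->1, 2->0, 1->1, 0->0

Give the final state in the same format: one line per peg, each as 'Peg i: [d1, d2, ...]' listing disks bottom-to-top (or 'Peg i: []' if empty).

After move 1 (1->0):
Peg 0: [4, 1]
Peg 1: [3]
Peg 2: [2]

After move 2 (2->0):
Peg 0: [4, 1]
Peg 1: [3]
Peg 2: [2]

After move 3 (0->2):
Peg 0: [4]
Peg 1: [3]
Peg 2: [2, 1]

After move 4 (0->1):
Peg 0: [4]
Peg 1: [3]
Peg 2: [2, 1]

After move 5 (2->0):
Peg 0: [4, 1]
Peg 1: [3]
Peg 2: [2]

After move 6 (1->1):
Peg 0: [4, 1]
Peg 1: [3]
Peg 2: [2]

After move 7 (0->0):
Peg 0: [4, 1]
Peg 1: [3]
Peg 2: [2]

Answer: Peg 0: [4, 1]
Peg 1: [3]
Peg 2: [2]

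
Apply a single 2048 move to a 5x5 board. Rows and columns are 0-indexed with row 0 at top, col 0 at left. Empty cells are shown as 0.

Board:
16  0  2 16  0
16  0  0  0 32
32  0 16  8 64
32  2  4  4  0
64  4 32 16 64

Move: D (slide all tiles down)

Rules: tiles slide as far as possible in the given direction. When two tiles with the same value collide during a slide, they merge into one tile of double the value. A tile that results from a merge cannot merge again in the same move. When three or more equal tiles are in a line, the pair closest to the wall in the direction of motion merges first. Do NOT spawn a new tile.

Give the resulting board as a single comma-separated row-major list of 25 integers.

Slide down:
col 0: [16, 16, 32, 32, 64] -> [0, 0, 32, 64, 64]
col 1: [0, 0, 0, 2, 4] -> [0, 0, 0, 2, 4]
col 2: [2, 0, 16, 4, 32] -> [0, 2, 16, 4, 32]
col 3: [16, 0, 8, 4, 16] -> [0, 16, 8, 4, 16]
col 4: [0, 32, 64, 0, 64] -> [0, 0, 0, 32, 128]

Answer: 0, 0, 0, 0, 0, 0, 0, 2, 16, 0, 32, 0, 16, 8, 0, 64, 2, 4, 4, 32, 64, 4, 32, 16, 128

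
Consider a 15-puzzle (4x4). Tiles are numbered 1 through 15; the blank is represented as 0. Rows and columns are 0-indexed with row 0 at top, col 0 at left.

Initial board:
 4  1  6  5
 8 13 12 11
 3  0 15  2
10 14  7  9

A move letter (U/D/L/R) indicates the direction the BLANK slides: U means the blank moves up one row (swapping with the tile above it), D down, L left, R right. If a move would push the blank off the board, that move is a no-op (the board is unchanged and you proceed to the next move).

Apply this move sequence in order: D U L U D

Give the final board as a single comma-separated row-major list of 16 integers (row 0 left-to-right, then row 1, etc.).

After move 1 (D):
 4  1  6  5
 8 13 12 11
 3 14 15  2
10  0  7  9

After move 2 (U):
 4  1  6  5
 8 13 12 11
 3  0 15  2
10 14  7  9

After move 3 (L):
 4  1  6  5
 8 13 12 11
 0  3 15  2
10 14  7  9

After move 4 (U):
 4  1  6  5
 0 13 12 11
 8  3 15  2
10 14  7  9

After move 5 (D):
 4  1  6  5
 8 13 12 11
 0  3 15  2
10 14  7  9

Answer: 4, 1, 6, 5, 8, 13, 12, 11, 0, 3, 15, 2, 10, 14, 7, 9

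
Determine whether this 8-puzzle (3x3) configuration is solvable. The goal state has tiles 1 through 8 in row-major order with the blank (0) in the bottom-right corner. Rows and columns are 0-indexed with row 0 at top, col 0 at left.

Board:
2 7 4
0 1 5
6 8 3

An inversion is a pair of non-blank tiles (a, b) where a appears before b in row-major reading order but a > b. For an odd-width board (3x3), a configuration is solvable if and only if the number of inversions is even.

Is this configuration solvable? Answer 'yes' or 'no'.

Answer: no

Derivation:
Inversions (pairs i<j in row-major order where tile[i] > tile[j] > 0): 11
11 is odd, so the puzzle is not solvable.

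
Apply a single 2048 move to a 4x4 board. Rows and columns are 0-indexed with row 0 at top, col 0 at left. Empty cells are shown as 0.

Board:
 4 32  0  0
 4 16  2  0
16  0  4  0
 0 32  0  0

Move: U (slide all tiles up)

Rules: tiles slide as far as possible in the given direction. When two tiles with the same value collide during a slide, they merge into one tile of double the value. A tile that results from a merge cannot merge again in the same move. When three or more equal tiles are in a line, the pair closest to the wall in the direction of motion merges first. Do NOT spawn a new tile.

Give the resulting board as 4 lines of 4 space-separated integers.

Slide up:
col 0: [4, 4, 16, 0] -> [8, 16, 0, 0]
col 1: [32, 16, 0, 32] -> [32, 16, 32, 0]
col 2: [0, 2, 4, 0] -> [2, 4, 0, 0]
col 3: [0, 0, 0, 0] -> [0, 0, 0, 0]

Answer:  8 32  2  0
16 16  4  0
 0 32  0  0
 0  0  0  0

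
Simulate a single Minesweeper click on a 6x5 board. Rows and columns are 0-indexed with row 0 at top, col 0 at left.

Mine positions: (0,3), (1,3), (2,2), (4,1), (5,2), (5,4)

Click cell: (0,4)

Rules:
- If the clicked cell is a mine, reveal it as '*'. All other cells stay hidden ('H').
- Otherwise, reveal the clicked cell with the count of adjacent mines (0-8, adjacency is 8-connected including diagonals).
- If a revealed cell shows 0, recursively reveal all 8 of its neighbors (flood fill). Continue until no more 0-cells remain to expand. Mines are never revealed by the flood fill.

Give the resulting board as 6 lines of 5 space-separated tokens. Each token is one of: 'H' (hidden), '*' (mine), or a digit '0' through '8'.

H H H H 2
H H H H H
H H H H H
H H H H H
H H H H H
H H H H H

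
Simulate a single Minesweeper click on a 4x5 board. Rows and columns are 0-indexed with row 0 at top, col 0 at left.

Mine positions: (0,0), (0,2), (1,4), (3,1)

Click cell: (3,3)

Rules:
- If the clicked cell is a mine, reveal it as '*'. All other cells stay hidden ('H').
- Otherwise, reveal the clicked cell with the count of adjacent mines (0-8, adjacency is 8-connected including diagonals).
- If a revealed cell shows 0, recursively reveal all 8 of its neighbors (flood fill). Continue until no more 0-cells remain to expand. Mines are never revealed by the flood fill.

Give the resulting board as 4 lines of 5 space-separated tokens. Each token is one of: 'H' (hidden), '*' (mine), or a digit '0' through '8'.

H H H H H
H H H H H
H H 1 1 1
H H 1 0 0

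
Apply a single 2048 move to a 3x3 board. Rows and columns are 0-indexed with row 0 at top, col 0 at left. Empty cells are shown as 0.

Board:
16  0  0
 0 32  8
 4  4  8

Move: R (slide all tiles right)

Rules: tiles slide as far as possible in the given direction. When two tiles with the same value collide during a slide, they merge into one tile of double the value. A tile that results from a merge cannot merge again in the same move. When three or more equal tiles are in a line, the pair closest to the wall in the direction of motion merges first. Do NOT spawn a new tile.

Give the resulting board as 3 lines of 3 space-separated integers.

Slide right:
row 0: [16, 0, 0] -> [0, 0, 16]
row 1: [0, 32, 8] -> [0, 32, 8]
row 2: [4, 4, 8] -> [0, 8, 8]

Answer:  0  0 16
 0 32  8
 0  8  8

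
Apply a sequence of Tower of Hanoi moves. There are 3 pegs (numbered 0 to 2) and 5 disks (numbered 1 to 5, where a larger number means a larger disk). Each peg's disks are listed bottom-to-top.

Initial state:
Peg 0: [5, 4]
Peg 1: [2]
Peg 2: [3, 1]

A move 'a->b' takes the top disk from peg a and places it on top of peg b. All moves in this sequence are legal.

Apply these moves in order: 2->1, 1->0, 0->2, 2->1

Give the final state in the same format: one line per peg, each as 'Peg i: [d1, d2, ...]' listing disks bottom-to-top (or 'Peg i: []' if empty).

Answer: Peg 0: [5, 4]
Peg 1: [2, 1]
Peg 2: [3]

Derivation:
After move 1 (2->1):
Peg 0: [5, 4]
Peg 1: [2, 1]
Peg 2: [3]

After move 2 (1->0):
Peg 0: [5, 4, 1]
Peg 1: [2]
Peg 2: [3]

After move 3 (0->2):
Peg 0: [5, 4]
Peg 1: [2]
Peg 2: [3, 1]

After move 4 (2->1):
Peg 0: [5, 4]
Peg 1: [2, 1]
Peg 2: [3]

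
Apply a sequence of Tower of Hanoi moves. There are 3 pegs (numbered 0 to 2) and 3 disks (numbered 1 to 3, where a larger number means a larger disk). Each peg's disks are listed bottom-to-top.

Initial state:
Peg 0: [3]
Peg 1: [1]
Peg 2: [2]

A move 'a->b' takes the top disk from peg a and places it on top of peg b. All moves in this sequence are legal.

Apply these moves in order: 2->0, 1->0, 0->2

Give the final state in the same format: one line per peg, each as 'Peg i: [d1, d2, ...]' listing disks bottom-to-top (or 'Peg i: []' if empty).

After move 1 (2->0):
Peg 0: [3, 2]
Peg 1: [1]
Peg 2: []

After move 2 (1->0):
Peg 0: [3, 2, 1]
Peg 1: []
Peg 2: []

After move 3 (0->2):
Peg 0: [3, 2]
Peg 1: []
Peg 2: [1]

Answer: Peg 0: [3, 2]
Peg 1: []
Peg 2: [1]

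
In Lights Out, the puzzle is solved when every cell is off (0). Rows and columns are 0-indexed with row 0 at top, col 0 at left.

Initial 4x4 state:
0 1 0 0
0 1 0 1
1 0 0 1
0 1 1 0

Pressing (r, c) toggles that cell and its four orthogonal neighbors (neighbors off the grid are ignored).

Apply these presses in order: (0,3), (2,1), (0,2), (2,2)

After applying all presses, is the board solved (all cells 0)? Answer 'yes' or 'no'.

Answer: yes

Derivation:
After press 1 at (0,3):
0 1 1 1
0 1 0 0
1 0 0 1
0 1 1 0

After press 2 at (2,1):
0 1 1 1
0 0 0 0
0 1 1 1
0 0 1 0

After press 3 at (0,2):
0 0 0 0
0 0 1 0
0 1 1 1
0 0 1 0

After press 4 at (2,2):
0 0 0 0
0 0 0 0
0 0 0 0
0 0 0 0

Lights still on: 0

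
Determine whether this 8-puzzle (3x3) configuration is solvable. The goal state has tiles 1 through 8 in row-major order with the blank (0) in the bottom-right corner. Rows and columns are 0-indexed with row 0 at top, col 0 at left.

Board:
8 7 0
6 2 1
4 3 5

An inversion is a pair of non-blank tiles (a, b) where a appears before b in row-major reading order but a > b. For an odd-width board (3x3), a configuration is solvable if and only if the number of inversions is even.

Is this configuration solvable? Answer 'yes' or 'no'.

Answer: yes

Derivation:
Inversions (pairs i<j in row-major order where tile[i] > tile[j] > 0): 20
20 is even, so the puzzle is solvable.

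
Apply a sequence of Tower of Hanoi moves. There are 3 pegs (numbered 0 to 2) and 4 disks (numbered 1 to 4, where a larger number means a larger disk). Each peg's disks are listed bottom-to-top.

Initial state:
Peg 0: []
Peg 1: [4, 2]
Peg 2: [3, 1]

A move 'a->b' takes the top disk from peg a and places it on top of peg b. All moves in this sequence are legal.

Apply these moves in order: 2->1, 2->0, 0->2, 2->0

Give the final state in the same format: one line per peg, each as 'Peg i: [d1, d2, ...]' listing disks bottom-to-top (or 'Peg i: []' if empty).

Answer: Peg 0: [3]
Peg 1: [4, 2, 1]
Peg 2: []

Derivation:
After move 1 (2->1):
Peg 0: []
Peg 1: [4, 2, 1]
Peg 2: [3]

After move 2 (2->0):
Peg 0: [3]
Peg 1: [4, 2, 1]
Peg 2: []

After move 3 (0->2):
Peg 0: []
Peg 1: [4, 2, 1]
Peg 2: [3]

After move 4 (2->0):
Peg 0: [3]
Peg 1: [4, 2, 1]
Peg 2: []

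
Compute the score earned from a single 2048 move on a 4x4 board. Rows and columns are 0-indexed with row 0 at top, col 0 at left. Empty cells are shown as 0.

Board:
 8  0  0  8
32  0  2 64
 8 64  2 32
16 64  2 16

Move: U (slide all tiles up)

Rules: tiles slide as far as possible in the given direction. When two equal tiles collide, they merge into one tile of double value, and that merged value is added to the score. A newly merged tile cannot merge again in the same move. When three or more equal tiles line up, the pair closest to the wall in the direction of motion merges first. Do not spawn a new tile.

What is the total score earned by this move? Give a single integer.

Answer: 132

Derivation:
Slide up:
col 0: [8, 32, 8, 16] -> [8, 32, 8, 16]  score +0 (running 0)
col 1: [0, 0, 64, 64] -> [128, 0, 0, 0]  score +128 (running 128)
col 2: [0, 2, 2, 2] -> [4, 2, 0, 0]  score +4 (running 132)
col 3: [8, 64, 32, 16] -> [8, 64, 32, 16]  score +0 (running 132)
Board after move:
  8 128   4   8
 32   0   2  64
  8   0   0  32
 16   0   0  16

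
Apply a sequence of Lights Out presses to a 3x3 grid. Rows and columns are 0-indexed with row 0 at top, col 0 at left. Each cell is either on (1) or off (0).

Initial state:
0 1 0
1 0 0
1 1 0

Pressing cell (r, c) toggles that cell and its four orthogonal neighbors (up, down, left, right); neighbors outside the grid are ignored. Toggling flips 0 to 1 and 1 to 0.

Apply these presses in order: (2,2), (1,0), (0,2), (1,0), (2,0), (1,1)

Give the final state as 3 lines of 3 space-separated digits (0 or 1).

After press 1 at (2,2):
0 1 0
1 0 1
1 0 1

After press 2 at (1,0):
1 1 0
0 1 1
0 0 1

After press 3 at (0,2):
1 0 1
0 1 0
0 0 1

After press 4 at (1,0):
0 0 1
1 0 0
1 0 1

After press 5 at (2,0):
0 0 1
0 0 0
0 1 1

After press 6 at (1,1):
0 1 1
1 1 1
0 0 1

Answer: 0 1 1
1 1 1
0 0 1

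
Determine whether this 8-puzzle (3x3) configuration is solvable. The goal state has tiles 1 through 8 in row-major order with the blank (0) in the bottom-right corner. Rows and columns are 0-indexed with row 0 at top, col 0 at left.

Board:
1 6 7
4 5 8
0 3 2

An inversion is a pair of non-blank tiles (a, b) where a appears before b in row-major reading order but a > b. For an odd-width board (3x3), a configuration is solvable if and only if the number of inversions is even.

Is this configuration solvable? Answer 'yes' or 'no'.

Answer: no

Derivation:
Inversions (pairs i<j in row-major order where tile[i] > tile[j] > 0): 15
15 is odd, so the puzzle is not solvable.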